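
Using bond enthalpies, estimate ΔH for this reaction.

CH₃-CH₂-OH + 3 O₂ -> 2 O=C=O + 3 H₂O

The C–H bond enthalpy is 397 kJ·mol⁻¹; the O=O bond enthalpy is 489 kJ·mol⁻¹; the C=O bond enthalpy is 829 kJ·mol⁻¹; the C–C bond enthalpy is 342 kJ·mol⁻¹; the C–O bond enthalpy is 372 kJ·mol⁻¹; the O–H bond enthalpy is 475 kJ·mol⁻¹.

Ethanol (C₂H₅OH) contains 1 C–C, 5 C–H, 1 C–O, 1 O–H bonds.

ΔH ≈ −1525 kJ

Bonds broken (reactants):
  C–C: 1 × 342 = 342
  C–H: 5 × 397 = 1985
  C–O: 1 × 372 = 372
  O–H: 1 × 475 = 475
  O=O: 3 × 489 = 1467
  Σ(broken) = 4641 kJ
Bonds formed (products):
  C=O: 4 × 829 = 3316
  O–H: 6 × 475 = 2850
  Σ(formed) = 6166 kJ
ΔH = Σ(broken) − Σ(formed) = 4641 − 6166 = −1525 kJ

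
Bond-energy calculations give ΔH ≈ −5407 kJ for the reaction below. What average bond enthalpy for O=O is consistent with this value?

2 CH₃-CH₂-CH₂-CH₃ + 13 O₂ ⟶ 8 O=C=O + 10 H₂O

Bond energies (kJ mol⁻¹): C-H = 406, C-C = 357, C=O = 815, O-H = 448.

Let D be the O=O bond energy.
Σ(broken) = 6×357 + 20×406 + 13×D = 10262 + 13D
Σ(formed) = 16×815 + 20×448 = 22000
ΔH = Σ(broken) − Σ(formed) = (10262 + 13D) − (22000) = −11738 + 13D
Setting this equal to −5407 kJ gives 13D = 6331, so D = 487 kJ/mol.

D(O=O) ≈ 487 kJ/mol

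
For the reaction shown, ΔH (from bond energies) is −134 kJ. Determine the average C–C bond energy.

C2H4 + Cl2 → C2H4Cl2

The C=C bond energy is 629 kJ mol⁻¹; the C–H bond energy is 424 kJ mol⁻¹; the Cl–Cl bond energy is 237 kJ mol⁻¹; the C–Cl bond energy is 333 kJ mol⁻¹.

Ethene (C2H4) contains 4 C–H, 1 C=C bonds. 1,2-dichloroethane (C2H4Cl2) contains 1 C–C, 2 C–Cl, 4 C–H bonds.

Let D be the C–C bond energy.
Σ(broken) = 4×424 + 1×629 + 1×237 = 2562
Σ(formed) = 1×D + 2×333 + 4×424 = 2362 + D
ΔH = Σ(broken) − Σ(formed) = (2562) − (2362 + D) = +200 − D
Setting this equal to −134 kJ gives D = 334 kJ/mol.

D(C–C) ≈ 334 kJ/mol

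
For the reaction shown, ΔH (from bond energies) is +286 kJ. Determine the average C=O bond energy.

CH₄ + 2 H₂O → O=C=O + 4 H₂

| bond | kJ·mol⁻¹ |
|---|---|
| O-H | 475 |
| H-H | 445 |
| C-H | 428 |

Let D be the C=O bond energy.
Σ(broken) = 4×428 + 4×475 = 3612
Σ(formed) = 2×D + 4×445 = 1780 + 2D
ΔH = Σ(broken) − Σ(formed) = (3612) − (1780 + 2D) = +1832 − 2D
Setting this equal to +286 kJ gives 2D = 1546, so D = 773 kJ/mol.

D(C=O) ≈ 773 kJ/mol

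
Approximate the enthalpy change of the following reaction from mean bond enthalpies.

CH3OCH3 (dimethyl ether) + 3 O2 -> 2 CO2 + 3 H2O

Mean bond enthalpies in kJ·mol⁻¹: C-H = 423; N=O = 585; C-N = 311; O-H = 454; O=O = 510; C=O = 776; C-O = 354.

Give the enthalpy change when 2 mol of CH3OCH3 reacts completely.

Bonds broken (reactants):
  C-H: 6 × 423 = 2538
  C-O: 2 × 354 = 708
  O=O: 3 × 510 = 1530
  Σ(broken) = 4776 kJ
Bonds formed (products):
  C=O: 4 × 776 = 3104
  O-H: 6 × 454 = 2724
  Σ(formed) = 5828 kJ
ΔH = Σ(broken) − Σ(formed) = 4776 − 5828 = −1052 kJ
For 2× the reaction as written: 2 × (−1052) = −2104 kJ

ΔH = −2104 kJ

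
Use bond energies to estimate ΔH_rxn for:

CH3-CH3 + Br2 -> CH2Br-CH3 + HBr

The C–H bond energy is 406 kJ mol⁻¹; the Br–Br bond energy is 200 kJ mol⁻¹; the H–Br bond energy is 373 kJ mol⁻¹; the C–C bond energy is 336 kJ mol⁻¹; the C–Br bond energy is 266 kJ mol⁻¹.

Bonds broken (reactants):
  Br–Br: 1 × 200 = 200
  C–C: 1 × 336 = 336
  C–H: 6 × 406 = 2436
  Σ(broken) = 2972 kJ
Bonds formed (products):
  C–Br: 1 × 266 = 266
  C–C: 1 × 336 = 336
  C–H: 5 × 406 = 2030
  H–Br: 1 × 373 = 373
  Σ(formed) = 3005 kJ
ΔH = Σ(broken) − Σ(formed) = 2972 − 3005 = −33 kJ

ΔH ≈ −33 kJ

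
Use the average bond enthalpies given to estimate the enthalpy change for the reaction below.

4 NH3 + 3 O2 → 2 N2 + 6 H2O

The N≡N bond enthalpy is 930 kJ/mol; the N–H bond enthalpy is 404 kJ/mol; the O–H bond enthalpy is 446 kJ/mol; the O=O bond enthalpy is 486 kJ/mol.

Bonds broken (reactants):
  N–H: 12 × 404 = 4848
  O=O: 3 × 486 = 1458
  Σ(broken) = 6306 kJ
Bonds formed (products):
  N≡N: 2 × 930 = 1860
  O–H: 12 × 446 = 5352
  Σ(formed) = 7212 kJ
ΔH = Σ(broken) − Σ(formed) = 6306 − 7212 = −906 kJ

ΔH ≈ −906 kJ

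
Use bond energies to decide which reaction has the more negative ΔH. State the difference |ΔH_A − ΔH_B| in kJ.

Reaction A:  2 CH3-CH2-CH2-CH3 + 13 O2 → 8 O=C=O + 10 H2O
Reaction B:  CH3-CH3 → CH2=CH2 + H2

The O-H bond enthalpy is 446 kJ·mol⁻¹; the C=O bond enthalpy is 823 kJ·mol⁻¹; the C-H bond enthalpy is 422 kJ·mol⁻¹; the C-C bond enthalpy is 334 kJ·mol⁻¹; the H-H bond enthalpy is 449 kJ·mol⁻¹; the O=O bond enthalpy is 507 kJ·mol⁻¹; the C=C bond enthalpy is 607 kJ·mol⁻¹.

Reaction A:
  Bonds broken (reactants):
    C-C: 6 × 334 = 2004
    C-H: 20 × 422 = 8440
    O=O: 13 × 507 = 6591
    Σ(broken) = 17035 kJ
  Bonds formed (products):
    C=O: 16 × 823 = 13168
    O-H: 20 × 446 = 8920
    Σ(formed) = 22088 kJ
  ΔH_A = 17035 − 22088 = −5053 kJ
Reaction B:
  Bonds broken (reactants):
    C-C: 1 × 334 = 334
    C-H: 6 × 422 = 2532
    Σ(broken) = 2866 kJ
  Bonds formed (products):
    C-H: 4 × 422 = 1688
    C=C: 1 × 607 = 607
    H-H: 1 × 449 = 449
    Σ(formed) = 2744 kJ
  ΔH_B = 2866 − 2744 = +122 kJ
ΔH_A − ΔH_B = −5175 kJ, so reaction A has the more negative ΔH; |ΔH_A − ΔH_B| = 5175 kJ.

Reaction A, by 5175 kJ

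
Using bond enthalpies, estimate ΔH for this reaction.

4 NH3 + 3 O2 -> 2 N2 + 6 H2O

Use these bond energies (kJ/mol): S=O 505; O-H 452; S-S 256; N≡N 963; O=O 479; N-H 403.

Bonds broken (reactants):
  N-H: 12 × 403 = 4836
  O=O: 3 × 479 = 1437
  Σ(broken) = 6273 kJ
Bonds formed (products):
  N≡N: 2 × 963 = 1926
  O-H: 12 × 452 = 5424
  Σ(formed) = 7350 kJ
ΔH = Σ(broken) − Σ(formed) = 6273 − 7350 = −1077 kJ

ΔH ≈ −1077 kJ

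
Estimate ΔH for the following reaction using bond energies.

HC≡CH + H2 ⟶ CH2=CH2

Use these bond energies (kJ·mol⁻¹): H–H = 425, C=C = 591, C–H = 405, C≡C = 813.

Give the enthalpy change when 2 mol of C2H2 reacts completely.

ΔH = −326 kJ

Bonds broken (reactants):
  C≡C: 1 × 813 = 813
  C–H: 2 × 405 = 810
  H–H: 1 × 425 = 425
  Σ(broken) = 2048 kJ
Bonds formed (products):
  C–H: 4 × 405 = 1620
  C=C: 1 × 591 = 591
  Σ(formed) = 2211 kJ
ΔH = Σ(broken) − Σ(formed) = 2048 − 2211 = −163 kJ
For 2× the reaction as written: 2 × (−163) = −326 kJ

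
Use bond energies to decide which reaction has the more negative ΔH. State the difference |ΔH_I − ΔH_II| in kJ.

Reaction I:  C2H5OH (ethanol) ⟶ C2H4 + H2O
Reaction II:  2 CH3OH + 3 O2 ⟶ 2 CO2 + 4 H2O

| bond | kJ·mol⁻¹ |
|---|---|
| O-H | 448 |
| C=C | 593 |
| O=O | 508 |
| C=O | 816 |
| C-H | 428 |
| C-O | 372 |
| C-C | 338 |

Reaction II, by 1213 kJ

Reaction I:
  Bonds broken (reactants):
    C-C: 1 × 338 = 338
    C-H: 5 × 428 = 2140
    C-O: 1 × 372 = 372
    O-H: 1 × 448 = 448
    Σ(broken) = 3298 kJ
  Bonds formed (products):
    C-H: 4 × 428 = 1712
    C=C: 1 × 593 = 593
    O-H: 2 × 448 = 896
    Σ(formed) = 3201 kJ
  ΔH_I = 3298 − 3201 = +97 kJ
Reaction II:
  Bonds broken (reactants):
    C-H: 6 × 428 = 2568
    C-O: 2 × 372 = 744
    O-H: 2 × 448 = 896
    O=O: 3 × 508 = 1524
    Σ(broken) = 5732 kJ
  Bonds formed (products):
    C=O: 4 × 816 = 3264
    O-H: 8 × 448 = 3584
    Σ(formed) = 6848 kJ
  ΔH_II = 5732 − 6848 = −1116 kJ
ΔH_I − ΔH_II = +1213 kJ, so reaction II has the more negative ΔH; |ΔH_I − ΔH_II| = 1213 kJ.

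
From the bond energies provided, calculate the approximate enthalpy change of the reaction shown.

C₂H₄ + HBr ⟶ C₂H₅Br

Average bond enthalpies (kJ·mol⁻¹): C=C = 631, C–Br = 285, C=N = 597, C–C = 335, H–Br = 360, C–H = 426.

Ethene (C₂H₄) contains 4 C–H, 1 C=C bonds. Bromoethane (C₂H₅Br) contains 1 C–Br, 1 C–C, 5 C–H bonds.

Bonds broken (reactants):
  C–H: 4 × 426 = 1704
  C=C: 1 × 631 = 631
  H–Br: 1 × 360 = 360
  Σ(broken) = 2695 kJ
Bonds formed (products):
  C–Br: 1 × 285 = 285
  C–C: 1 × 335 = 335
  C–H: 5 × 426 = 2130
  Σ(formed) = 2750 kJ
ΔH = Σ(broken) − Σ(formed) = 2695 − 2750 = −55 kJ

ΔH ≈ −55 kJ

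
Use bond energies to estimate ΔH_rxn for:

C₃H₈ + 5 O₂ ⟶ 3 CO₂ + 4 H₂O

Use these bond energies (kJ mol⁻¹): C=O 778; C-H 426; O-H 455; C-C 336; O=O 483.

Bonds broken (reactants):
  C-C: 2 × 336 = 672
  C-H: 8 × 426 = 3408
  O=O: 5 × 483 = 2415
  Σ(broken) = 6495 kJ
Bonds formed (products):
  C=O: 6 × 778 = 4668
  O-H: 8 × 455 = 3640
  Σ(formed) = 8308 kJ
ΔH = Σ(broken) − Σ(formed) = 6495 − 8308 = −1813 kJ

ΔH ≈ −1813 kJ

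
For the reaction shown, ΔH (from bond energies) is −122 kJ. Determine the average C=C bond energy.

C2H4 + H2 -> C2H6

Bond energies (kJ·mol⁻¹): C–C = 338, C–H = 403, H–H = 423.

Let D be the C=C bond energy.
Σ(broken) = 4×403 + 1×D + 1×423 = 2035 + D
Σ(formed) = 1×338 + 6×403 = 2756
ΔH = Σ(broken) − Σ(formed) = (2035 + D) − (2756) = −721 + D
Setting this equal to −122 kJ gives D = 599 kJ/mol.

D(C=C) ≈ 599 kJ/mol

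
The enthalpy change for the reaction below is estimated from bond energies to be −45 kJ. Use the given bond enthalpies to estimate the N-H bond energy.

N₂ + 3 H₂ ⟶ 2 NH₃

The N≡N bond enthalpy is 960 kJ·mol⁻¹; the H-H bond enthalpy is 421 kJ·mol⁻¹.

D(N-H) ≈ 378 kJ/mol

Let D be the N-H bond energy.
Σ(broken) = 3×421 + 1×960 = 2223
Σ(formed) = 6×D = 6D
ΔH = Σ(broken) − Σ(formed) = (2223) − (6D) = +2223 − 6D
Setting this equal to −45 kJ gives 6D = 2268, so D = 378 kJ/mol.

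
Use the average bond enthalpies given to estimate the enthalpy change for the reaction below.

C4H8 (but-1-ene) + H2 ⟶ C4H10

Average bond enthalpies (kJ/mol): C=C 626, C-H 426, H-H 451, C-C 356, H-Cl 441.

Bonds broken (reactants):
  C-C: 2 × 356 = 712
  C-H: 8 × 426 = 3408
  C=C: 1 × 626 = 626
  H-H: 1 × 451 = 451
  Σ(broken) = 5197 kJ
Bonds formed (products):
  C-C: 3 × 356 = 1068
  C-H: 10 × 426 = 4260
  Σ(formed) = 5328 kJ
ΔH = Σ(broken) − Σ(formed) = 5197 − 5328 = −131 kJ

ΔH ≈ −131 kJ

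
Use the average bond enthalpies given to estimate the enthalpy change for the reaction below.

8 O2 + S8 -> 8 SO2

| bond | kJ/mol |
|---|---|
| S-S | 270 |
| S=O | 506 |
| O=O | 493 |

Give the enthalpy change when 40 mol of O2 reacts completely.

Bonds broken (reactants):
  O=O: 8 × 493 = 3944
  S-S: 8 × 270 = 2160
  Σ(broken) = 6104 kJ
Bonds formed (products):
  S=O: 16 × 506 = 8096
  Σ(formed) = 8096 kJ
ΔH = Σ(broken) − Σ(formed) = 6104 − 8096 = −1992 kJ
For 5× the reaction as written: 5 × (−1992) = −9960 kJ

ΔH = −9960 kJ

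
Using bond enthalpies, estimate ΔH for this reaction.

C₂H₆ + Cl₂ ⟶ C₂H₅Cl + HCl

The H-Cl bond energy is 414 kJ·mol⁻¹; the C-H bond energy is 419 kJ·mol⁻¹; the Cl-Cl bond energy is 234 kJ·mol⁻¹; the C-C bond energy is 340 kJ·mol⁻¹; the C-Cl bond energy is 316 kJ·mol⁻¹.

Bonds broken (reactants):
  C-C: 1 × 340 = 340
  C-H: 6 × 419 = 2514
  Cl-Cl: 1 × 234 = 234
  Σ(broken) = 3088 kJ
Bonds formed (products):
  C-C: 1 × 340 = 340
  C-Cl: 1 × 316 = 316
  C-H: 5 × 419 = 2095
  H-Cl: 1 × 414 = 414
  Σ(formed) = 3165 kJ
ΔH = Σ(broken) − Σ(formed) = 3088 − 3165 = −77 kJ

ΔH ≈ −77 kJ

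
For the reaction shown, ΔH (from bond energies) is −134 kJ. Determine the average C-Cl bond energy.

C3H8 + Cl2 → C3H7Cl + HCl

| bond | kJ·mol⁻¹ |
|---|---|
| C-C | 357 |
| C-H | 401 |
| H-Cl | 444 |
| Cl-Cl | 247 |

Let D be the C-Cl bond energy.
Σ(broken) = 2×357 + 8×401 + 1×247 = 4169
Σ(formed) = 2×357 + 1×D + 7×401 + 1×444 = 3965 + D
ΔH = Σ(broken) − Σ(formed) = (4169) − (3965 + D) = +204 − D
Setting this equal to −134 kJ gives D = 338 kJ/mol.

D(C-Cl) ≈ 338 kJ/mol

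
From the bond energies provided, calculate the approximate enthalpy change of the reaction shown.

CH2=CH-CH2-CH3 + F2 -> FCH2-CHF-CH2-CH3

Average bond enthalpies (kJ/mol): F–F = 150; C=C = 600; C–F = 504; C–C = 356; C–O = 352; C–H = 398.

Bonds broken (reactants):
  C–C: 2 × 356 = 712
  C–H: 8 × 398 = 3184
  C=C: 1 × 600 = 600
  F–F: 1 × 150 = 150
  Σ(broken) = 4646 kJ
Bonds formed (products):
  C–C: 3 × 356 = 1068
  C–F: 2 × 504 = 1008
  C–H: 8 × 398 = 3184
  Σ(formed) = 5260 kJ
ΔH = Σ(broken) − Σ(formed) = 4646 − 5260 = −614 kJ

ΔH ≈ −614 kJ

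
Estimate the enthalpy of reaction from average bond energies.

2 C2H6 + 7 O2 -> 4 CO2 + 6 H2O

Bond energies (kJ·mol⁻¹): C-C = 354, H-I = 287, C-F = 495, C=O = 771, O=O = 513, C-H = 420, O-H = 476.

ΔH ≈ −2541 kJ

Bonds broken (reactants):
  C-C: 2 × 354 = 708
  C-H: 12 × 420 = 5040
  O=O: 7 × 513 = 3591
  Σ(broken) = 9339 kJ
Bonds formed (products):
  C=O: 8 × 771 = 6168
  O-H: 12 × 476 = 5712
  Σ(formed) = 11880 kJ
ΔH = Σ(broken) − Σ(formed) = 9339 − 11880 = −2541 kJ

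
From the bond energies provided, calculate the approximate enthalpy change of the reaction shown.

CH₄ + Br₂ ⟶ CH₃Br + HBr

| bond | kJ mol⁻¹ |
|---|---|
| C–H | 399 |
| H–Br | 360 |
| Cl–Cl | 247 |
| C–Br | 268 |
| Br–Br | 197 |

ΔH ≈ −32 kJ

Bonds broken (reactants):
  Br–Br: 1 × 197 = 197
  C–H: 4 × 399 = 1596
  Σ(broken) = 1793 kJ
Bonds formed (products):
  C–Br: 1 × 268 = 268
  C–H: 3 × 399 = 1197
  H–Br: 1 × 360 = 360
  Σ(formed) = 1825 kJ
ΔH = Σ(broken) − Σ(formed) = 1793 − 1825 = −32 kJ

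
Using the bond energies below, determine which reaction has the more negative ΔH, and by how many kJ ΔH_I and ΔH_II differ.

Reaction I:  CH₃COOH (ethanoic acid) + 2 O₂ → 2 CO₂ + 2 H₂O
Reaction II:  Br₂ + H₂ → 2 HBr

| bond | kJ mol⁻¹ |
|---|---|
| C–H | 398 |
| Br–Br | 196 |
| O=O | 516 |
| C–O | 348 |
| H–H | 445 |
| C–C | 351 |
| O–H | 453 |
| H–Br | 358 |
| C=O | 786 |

Reaction I:
  Bonds broken (reactants):
    C–C: 1 × 351 = 351
    C–H: 3 × 398 = 1194
    C–O: 1 × 348 = 348
    C=O: 1 × 786 = 786
    O–H: 1 × 453 = 453
    O=O: 2 × 516 = 1032
    Σ(broken) = 4164 kJ
  Bonds formed (products):
    C=O: 4 × 786 = 3144
    O–H: 4 × 453 = 1812
    Σ(formed) = 4956 kJ
  ΔH_I = 4164 − 4956 = −792 kJ
Reaction II:
  Bonds broken (reactants):
    Br–Br: 1 × 196 = 196
    H–H: 1 × 445 = 445
    Σ(broken) = 641 kJ
  Bonds formed (products):
    H–Br: 2 × 358 = 716
    Σ(formed) = 716 kJ
  ΔH_II = 641 − 716 = −75 kJ
ΔH_I − ΔH_II = −717 kJ, so reaction I has the more negative ΔH; |ΔH_I − ΔH_II| = 717 kJ.

Reaction I, by 717 kJ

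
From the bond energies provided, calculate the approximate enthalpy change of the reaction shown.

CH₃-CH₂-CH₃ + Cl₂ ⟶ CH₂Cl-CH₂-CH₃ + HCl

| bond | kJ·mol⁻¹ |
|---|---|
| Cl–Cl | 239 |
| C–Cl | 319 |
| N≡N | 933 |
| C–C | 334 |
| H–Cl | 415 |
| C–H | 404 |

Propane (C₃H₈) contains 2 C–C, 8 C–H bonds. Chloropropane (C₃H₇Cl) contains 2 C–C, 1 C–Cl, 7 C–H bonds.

ΔH ≈ −91 kJ

Bonds broken (reactants):
  C–C: 2 × 334 = 668
  C–H: 8 × 404 = 3232
  Cl–Cl: 1 × 239 = 239
  Σ(broken) = 4139 kJ
Bonds formed (products):
  C–C: 2 × 334 = 668
  C–Cl: 1 × 319 = 319
  C–H: 7 × 404 = 2828
  H–Cl: 1 × 415 = 415
  Σ(formed) = 4230 kJ
ΔH = Σ(broken) − Σ(formed) = 4139 − 4230 = −91 kJ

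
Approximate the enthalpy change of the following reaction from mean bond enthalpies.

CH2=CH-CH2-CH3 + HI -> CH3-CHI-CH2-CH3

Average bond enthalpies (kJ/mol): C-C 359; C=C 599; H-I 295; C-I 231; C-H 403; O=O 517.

ΔH ≈ −99 kJ

Bonds broken (reactants):
  C-C: 2 × 359 = 718
  C-H: 8 × 403 = 3224
  C=C: 1 × 599 = 599
  H-I: 1 × 295 = 295
  Σ(broken) = 4836 kJ
Bonds formed (products):
  C-C: 3 × 359 = 1077
  C-H: 9 × 403 = 3627
  C-I: 1 × 231 = 231
  Σ(formed) = 4935 kJ
ΔH = Σ(broken) − Σ(formed) = 4836 − 4935 = −99 kJ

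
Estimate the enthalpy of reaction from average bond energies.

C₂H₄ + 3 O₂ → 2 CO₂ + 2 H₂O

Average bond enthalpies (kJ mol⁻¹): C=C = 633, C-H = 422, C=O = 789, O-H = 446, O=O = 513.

Bonds broken (reactants):
  C-H: 4 × 422 = 1688
  C=C: 1 × 633 = 633
  O=O: 3 × 513 = 1539
  Σ(broken) = 3860 kJ
Bonds formed (products):
  C=O: 4 × 789 = 3156
  O-H: 4 × 446 = 1784
  Σ(formed) = 4940 kJ
ΔH = Σ(broken) − Σ(formed) = 3860 − 4940 = −1080 kJ

ΔH ≈ −1080 kJ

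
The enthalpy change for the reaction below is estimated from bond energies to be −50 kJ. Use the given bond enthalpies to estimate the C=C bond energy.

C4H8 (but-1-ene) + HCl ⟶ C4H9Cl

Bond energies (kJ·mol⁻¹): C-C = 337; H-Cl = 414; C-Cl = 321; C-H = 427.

D(C=C) ≈ 621 kJ/mol

Let D be the C=C bond energy.
Σ(broken) = 2×337 + 8×427 + 1×D + 1×414 = 4504 + D
Σ(formed) = 3×337 + 1×321 + 9×427 = 5175
ΔH = Σ(broken) − Σ(formed) = (4504 + D) − (5175) = −671 + D
Setting this equal to −50 kJ gives D = 621 kJ/mol.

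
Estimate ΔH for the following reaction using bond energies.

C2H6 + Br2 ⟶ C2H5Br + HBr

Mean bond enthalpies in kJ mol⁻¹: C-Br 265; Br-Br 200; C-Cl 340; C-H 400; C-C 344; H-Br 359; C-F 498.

ΔH ≈ −24 kJ

Bonds broken (reactants):
  Br-Br: 1 × 200 = 200
  C-C: 1 × 344 = 344
  C-H: 6 × 400 = 2400
  Σ(broken) = 2944 kJ
Bonds formed (products):
  C-Br: 1 × 265 = 265
  C-C: 1 × 344 = 344
  C-H: 5 × 400 = 2000
  H-Br: 1 × 359 = 359
  Σ(formed) = 2968 kJ
ΔH = Σ(broken) − Σ(formed) = 2944 − 2968 = −24 kJ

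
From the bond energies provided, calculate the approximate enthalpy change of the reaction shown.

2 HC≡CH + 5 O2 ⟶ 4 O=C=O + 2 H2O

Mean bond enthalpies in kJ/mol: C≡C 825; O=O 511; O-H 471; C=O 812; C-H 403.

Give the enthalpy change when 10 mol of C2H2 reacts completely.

Bonds broken (reactants):
  C≡C: 2 × 825 = 1650
  C-H: 4 × 403 = 1612
  O=O: 5 × 511 = 2555
  Σ(broken) = 5817 kJ
Bonds formed (products):
  C=O: 8 × 812 = 6496
  O-H: 4 × 471 = 1884
  Σ(formed) = 8380 kJ
ΔH = Σ(broken) − Σ(formed) = 5817 − 8380 = −2563 kJ
For 5× the reaction as written: 5 × (−2563) = −12815 kJ

ΔH = −12815 kJ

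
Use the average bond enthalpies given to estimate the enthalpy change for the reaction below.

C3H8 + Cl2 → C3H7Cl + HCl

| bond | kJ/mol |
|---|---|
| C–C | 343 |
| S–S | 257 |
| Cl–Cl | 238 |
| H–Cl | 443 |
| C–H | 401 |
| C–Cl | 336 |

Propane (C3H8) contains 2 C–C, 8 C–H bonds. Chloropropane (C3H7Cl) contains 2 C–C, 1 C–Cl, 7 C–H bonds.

Bonds broken (reactants):
  C–C: 2 × 343 = 686
  C–H: 8 × 401 = 3208
  Cl–Cl: 1 × 238 = 238
  Σ(broken) = 4132 kJ
Bonds formed (products):
  C–C: 2 × 343 = 686
  C–Cl: 1 × 336 = 336
  C–H: 7 × 401 = 2807
  H–Cl: 1 × 443 = 443
  Σ(formed) = 4272 kJ
ΔH = Σ(broken) − Σ(formed) = 4132 − 4272 = −140 kJ

ΔH ≈ −140 kJ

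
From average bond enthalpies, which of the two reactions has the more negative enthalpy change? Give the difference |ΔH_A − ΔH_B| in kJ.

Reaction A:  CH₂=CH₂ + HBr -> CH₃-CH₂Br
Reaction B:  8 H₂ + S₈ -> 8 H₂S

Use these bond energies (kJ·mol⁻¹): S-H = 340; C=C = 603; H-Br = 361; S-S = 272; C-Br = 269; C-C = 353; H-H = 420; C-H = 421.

Reaction A:
  Bonds broken (reactants):
    C-H: 4 × 421 = 1684
    C=C: 1 × 603 = 603
    H-Br: 1 × 361 = 361
    Σ(broken) = 2648 kJ
  Bonds formed (products):
    C-Br: 1 × 269 = 269
    C-C: 1 × 353 = 353
    C-H: 5 × 421 = 2105
    Σ(formed) = 2727 kJ
  ΔH_A = 2648 − 2727 = −79 kJ
Reaction B:
  Bonds broken (reactants):
    H-H: 8 × 420 = 3360
    S-S: 8 × 272 = 2176
    Σ(broken) = 5536 kJ
  Bonds formed (products):
    S-H: 16 × 340 = 5440
    Σ(formed) = 5440 kJ
  ΔH_B = 5536 − 5440 = +96 kJ
ΔH_A − ΔH_B = −175 kJ, so reaction A has the more negative ΔH; |ΔH_A − ΔH_B| = 175 kJ.

Reaction A, by 175 kJ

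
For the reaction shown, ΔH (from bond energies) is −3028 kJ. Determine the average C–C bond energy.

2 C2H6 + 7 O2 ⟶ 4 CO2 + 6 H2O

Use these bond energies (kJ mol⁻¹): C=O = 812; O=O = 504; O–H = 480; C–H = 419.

Let D be the C–C bond energy.
Σ(broken) = 2×D + 12×419 + 7×504 = 8556 + 2D
Σ(formed) = 8×812 + 12×480 = 12256
ΔH = Σ(broken) − Σ(formed) = (8556 + 2D) − (12256) = −3700 + 2D
Setting this equal to −3028 kJ gives 2D = 672, so D = 336 kJ/mol.

D(C–C) ≈ 336 kJ/mol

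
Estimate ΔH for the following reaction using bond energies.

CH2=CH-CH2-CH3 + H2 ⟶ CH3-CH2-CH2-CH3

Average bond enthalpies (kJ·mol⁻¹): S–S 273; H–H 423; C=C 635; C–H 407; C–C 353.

Bonds broken (reactants):
  C–C: 2 × 353 = 706
  C–H: 8 × 407 = 3256
  C=C: 1 × 635 = 635
  H–H: 1 × 423 = 423
  Σ(broken) = 5020 kJ
Bonds formed (products):
  C–C: 3 × 353 = 1059
  C–H: 10 × 407 = 4070
  Σ(formed) = 5129 kJ
ΔH = Σ(broken) − Σ(formed) = 5020 − 5129 = −109 kJ

ΔH ≈ −109 kJ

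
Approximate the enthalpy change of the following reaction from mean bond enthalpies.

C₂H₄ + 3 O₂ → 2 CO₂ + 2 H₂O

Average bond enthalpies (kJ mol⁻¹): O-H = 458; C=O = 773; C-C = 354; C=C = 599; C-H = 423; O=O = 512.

Bonds broken (reactants):
  C-H: 4 × 423 = 1692
  C=C: 1 × 599 = 599
  O=O: 3 × 512 = 1536
  Σ(broken) = 3827 kJ
Bonds formed (products):
  C=O: 4 × 773 = 3092
  O-H: 4 × 458 = 1832
  Σ(formed) = 4924 kJ
ΔH = Σ(broken) − Σ(formed) = 3827 − 4924 = −1097 kJ

ΔH ≈ −1097 kJ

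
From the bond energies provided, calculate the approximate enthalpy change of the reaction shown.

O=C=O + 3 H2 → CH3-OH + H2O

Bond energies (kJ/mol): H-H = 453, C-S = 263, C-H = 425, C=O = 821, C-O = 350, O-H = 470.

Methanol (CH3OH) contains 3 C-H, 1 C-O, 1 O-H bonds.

Bonds broken (reactants):
  C=O: 2 × 821 = 1642
  H-H: 3 × 453 = 1359
  Σ(broken) = 3001 kJ
Bonds formed (products):
  C-H: 3 × 425 = 1275
  C-O: 1 × 350 = 350
  O-H: 3 × 470 = 1410
  Σ(formed) = 3035 kJ
ΔH = Σ(broken) − Σ(formed) = 3001 − 3035 = −34 kJ

ΔH ≈ −34 kJ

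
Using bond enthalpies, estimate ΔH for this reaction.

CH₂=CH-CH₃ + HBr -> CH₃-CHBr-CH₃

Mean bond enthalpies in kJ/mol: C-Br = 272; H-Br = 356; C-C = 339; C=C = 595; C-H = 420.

Bonds broken (reactants):
  C-C: 1 × 339 = 339
  C-H: 6 × 420 = 2520
  C=C: 1 × 595 = 595
  H-Br: 1 × 356 = 356
  Σ(broken) = 3810 kJ
Bonds formed (products):
  C-Br: 1 × 272 = 272
  C-C: 2 × 339 = 678
  C-H: 7 × 420 = 2940
  Σ(formed) = 3890 kJ
ΔH = Σ(broken) − Σ(formed) = 3810 − 3890 = −80 kJ

ΔH ≈ −80 kJ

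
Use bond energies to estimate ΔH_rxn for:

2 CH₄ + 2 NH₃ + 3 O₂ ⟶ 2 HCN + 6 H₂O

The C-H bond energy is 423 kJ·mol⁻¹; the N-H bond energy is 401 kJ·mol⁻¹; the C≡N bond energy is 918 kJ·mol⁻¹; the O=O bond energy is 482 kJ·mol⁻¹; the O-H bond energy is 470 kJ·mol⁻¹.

ΔH ≈ −1086 kJ

Bonds broken (reactants):
  C-H: 8 × 423 = 3384
  N-H: 6 × 401 = 2406
  O=O: 3 × 482 = 1446
  Σ(broken) = 7236 kJ
Bonds formed (products):
  C≡N: 2 × 918 = 1836
  C-H: 2 × 423 = 846
  O-H: 12 × 470 = 5640
  Σ(formed) = 8322 kJ
ΔH = Σ(broken) − Σ(formed) = 7236 − 8322 = −1086 kJ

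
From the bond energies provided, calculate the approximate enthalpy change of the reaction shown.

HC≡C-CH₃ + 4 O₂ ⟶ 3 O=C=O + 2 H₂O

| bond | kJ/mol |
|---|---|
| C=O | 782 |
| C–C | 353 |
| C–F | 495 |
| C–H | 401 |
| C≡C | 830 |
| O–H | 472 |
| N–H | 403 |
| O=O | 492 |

ΔH ≈ −1825 kJ

Bonds broken (reactants):
  C≡C: 1 × 830 = 830
  C–C: 1 × 353 = 353
  C–H: 4 × 401 = 1604
  O=O: 4 × 492 = 1968
  Σ(broken) = 4755 kJ
Bonds formed (products):
  C=O: 6 × 782 = 4692
  O–H: 4 × 472 = 1888
  Σ(formed) = 6580 kJ
ΔH = Σ(broken) − Σ(formed) = 4755 − 6580 = −1825 kJ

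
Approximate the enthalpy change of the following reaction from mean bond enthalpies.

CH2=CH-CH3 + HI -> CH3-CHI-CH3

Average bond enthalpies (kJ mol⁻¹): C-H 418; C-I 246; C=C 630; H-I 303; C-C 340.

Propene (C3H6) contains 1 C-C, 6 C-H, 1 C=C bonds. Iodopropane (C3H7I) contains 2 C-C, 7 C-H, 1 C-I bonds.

Bonds broken (reactants):
  C-C: 1 × 340 = 340
  C-H: 6 × 418 = 2508
  C=C: 1 × 630 = 630
  H-I: 1 × 303 = 303
  Σ(broken) = 3781 kJ
Bonds formed (products):
  C-C: 2 × 340 = 680
  C-H: 7 × 418 = 2926
  C-I: 1 × 246 = 246
  Σ(formed) = 3852 kJ
ΔH = Σ(broken) − Σ(formed) = 3781 − 3852 = −71 kJ

ΔH ≈ −71 kJ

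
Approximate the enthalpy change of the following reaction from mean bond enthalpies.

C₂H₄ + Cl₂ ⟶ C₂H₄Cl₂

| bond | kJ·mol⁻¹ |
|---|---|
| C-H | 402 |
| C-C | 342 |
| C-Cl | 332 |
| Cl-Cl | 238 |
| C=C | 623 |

Bonds broken (reactants):
  C-H: 4 × 402 = 1608
  C=C: 1 × 623 = 623
  Cl-Cl: 1 × 238 = 238
  Σ(broken) = 2469 kJ
Bonds formed (products):
  C-C: 1 × 342 = 342
  C-Cl: 2 × 332 = 664
  C-H: 4 × 402 = 1608
  Σ(formed) = 2614 kJ
ΔH = Σ(broken) − Σ(formed) = 2469 − 2614 = −145 kJ

ΔH ≈ −145 kJ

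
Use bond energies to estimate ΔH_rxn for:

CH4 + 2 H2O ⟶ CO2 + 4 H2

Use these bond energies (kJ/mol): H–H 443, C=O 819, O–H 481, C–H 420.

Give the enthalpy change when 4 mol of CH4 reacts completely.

Bonds broken (reactants):
  C–H: 4 × 420 = 1680
  O–H: 4 × 481 = 1924
  Σ(broken) = 3604 kJ
Bonds formed (products):
  C=O: 2 × 819 = 1638
  H–H: 4 × 443 = 1772
  Σ(formed) = 3410 kJ
ΔH = Σ(broken) − Σ(formed) = 3604 − 3410 = +194 kJ
For 4× the reaction as written: 4 × (+194) = +776 kJ

ΔH = +776 kJ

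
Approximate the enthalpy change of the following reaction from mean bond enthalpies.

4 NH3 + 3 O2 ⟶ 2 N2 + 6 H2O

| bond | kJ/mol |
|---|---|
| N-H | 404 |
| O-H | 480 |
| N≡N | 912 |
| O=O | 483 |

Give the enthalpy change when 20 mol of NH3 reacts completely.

ΔH = −6435 kJ

Bonds broken (reactants):
  N-H: 12 × 404 = 4848
  O=O: 3 × 483 = 1449
  Σ(broken) = 6297 kJ
Bonds formed (products):
  N≡N: 2 × 912 = 1824
  O-H: 12 × 480 = 5760
  Σ(formed) = 7584 kJ
ΔH = Σ(broken) − Σ(formed) = 6297 − 7584 = −1287 kJ
For 5× the reaction as written: 5 × (−1287) = −6435 kJ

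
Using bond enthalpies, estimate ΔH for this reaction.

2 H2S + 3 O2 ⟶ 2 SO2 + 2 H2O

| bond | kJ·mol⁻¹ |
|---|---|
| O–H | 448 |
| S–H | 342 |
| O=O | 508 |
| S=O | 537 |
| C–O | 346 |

Bonds broken (reactants):
  O=O: 3 × 508 = 1524
  S–H: 4 × 342 = 1368
  Σ(broken) = 2892 kJ
Bonds formed (products):
  O–H: 4 × 448 = 1792
  S=O: 4 × 537 = 2148
  Σ(formed) = 3940 kJ
ΔH = Σ(broken) − Σ(formed) = 2892 − 3940 = −1048 kJ

ΔH ≈ −1048 kJ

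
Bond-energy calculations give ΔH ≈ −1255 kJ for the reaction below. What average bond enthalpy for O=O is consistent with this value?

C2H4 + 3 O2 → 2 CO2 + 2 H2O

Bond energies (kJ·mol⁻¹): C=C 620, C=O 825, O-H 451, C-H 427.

D(O=O) ≈ 507 kJ/mol

Let D be the O=O bond energy.
Σ(broken) = 4×427 + 1×620 + 3×D = 2328 + 3D
Σ(formed) = 4×825 + 4×451 = 5104
ΔH = Σ(broken) − Σ(formed) = (2328 + 3D) − (5104) = −2776 + 3D
Setting this equal to −1255 kJ gives 3D = 1521, so D = 507 kJ/mol.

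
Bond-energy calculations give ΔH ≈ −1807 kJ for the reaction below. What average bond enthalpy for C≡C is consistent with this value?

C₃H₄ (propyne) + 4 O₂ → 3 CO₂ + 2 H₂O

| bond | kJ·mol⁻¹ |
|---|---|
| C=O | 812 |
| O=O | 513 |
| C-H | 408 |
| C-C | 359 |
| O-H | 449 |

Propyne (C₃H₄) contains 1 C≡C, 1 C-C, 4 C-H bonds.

Let D be the C≡C bond energy.
Σ(broken) = 1×D + 1×359 + 4×408 + 4×513 = 4043 + D
Σ(formed) = 6×812 + 4×449 = 6668
ΔH = Σ(broken) − Σ(formed) = (4043 + D) − (6668) = −2625 + D
Setting this equal to −1807 kJ gives D = 818 kJ/mol.

D(C≡C) ≈ 818 kJ/mol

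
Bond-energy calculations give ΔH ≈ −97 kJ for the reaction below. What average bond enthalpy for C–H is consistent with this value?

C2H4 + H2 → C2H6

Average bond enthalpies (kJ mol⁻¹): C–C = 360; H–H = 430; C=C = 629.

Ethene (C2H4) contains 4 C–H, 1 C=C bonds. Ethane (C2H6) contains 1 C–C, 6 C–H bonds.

Let D be the C–H bond energy.
Σ(broken) = 4×D + 1×629 + 1×430 = 1059 + 4D
Σ(formed) = 1×360 + 6×D = 360 + 6D
ΔH = Σ(broken) − Σ(formed) = (1059 + 4D) − (360 + 6D) = +699 − 2D
Setting this equal to −97 kJ gives 2D = 796, so D = 398 kJ/mol.

D(C–H) ≈ 398 kJ/mol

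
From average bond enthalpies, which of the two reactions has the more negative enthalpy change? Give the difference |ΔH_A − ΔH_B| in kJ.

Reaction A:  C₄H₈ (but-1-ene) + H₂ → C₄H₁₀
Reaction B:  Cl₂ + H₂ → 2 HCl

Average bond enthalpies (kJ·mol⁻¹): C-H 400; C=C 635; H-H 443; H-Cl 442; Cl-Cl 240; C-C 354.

Reaction A:
  Bonds broken (reactants):
    C-C: 2 × 354 = 708
    C-H: 8 × 400 = 3200
    C=C: 1 × 635 = 635
    H-H: 1 × 443 = 443
    Σ(broken) = 4986 kJ
  Bonds formed (products):
    C-C: 3 × 354 = 1062
    C-H: 10 × 400 = 4000
    Σ(formed) = 5062 kJ
  ΔH_A = 4986 − 5062 = −76 kJ
Reaction B:
  Bonds broken (reactants):
    Cl-Cl: 1 × 240 = 240
    H-H: 1 × 443 = 443
    Σ(broken) = 683 kJ
  Bonds formed (products):
    H-Cl: 2 × 442 = 884
    Σ(formed) = 884 kJ
  ΔH_B = 683 − 884 = −201 kJ
ΔH_A − ΔH_B = +125 kJ, so reaction B has the more negative ΔH; |ΔH_A − ΔH_B| = 125 kJ.

Reaction B, by 125 kJ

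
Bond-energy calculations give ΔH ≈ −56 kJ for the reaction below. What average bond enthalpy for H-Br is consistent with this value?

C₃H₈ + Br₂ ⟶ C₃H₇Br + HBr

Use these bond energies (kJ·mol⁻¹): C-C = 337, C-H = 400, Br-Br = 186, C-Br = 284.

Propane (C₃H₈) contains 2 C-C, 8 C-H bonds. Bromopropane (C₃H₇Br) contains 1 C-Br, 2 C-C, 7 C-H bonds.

D(H-Br) ≈ 358 kJ/mol

Let D be the H-Br bond energy.
Σ(broken) = 1×186 + 2×337 + 8×400 = 4060
Σ(formed) = 1×284 + 2×337 + 7×400 + 1×D = 3758 + D
ΔH = Σ(broken) − Σ(formed) = (4060) − (3758 + D) = +302 − D
Setting this equal to −56 kJ gives D = 358 kJ/mol.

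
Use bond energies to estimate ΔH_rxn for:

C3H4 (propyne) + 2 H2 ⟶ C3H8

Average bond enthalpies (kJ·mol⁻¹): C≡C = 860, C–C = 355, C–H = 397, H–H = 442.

Bonds broken (reactants):
  C≡C: 1 × 860 = 860
  C–C: 1 × 355 = 355
  C–H: 4 × 397 = 1588
  H–H: 2 × 442 = 884
  Σ(broken) = 3687 kJ
Bonds formed (products):
  C–C: 2 × 355 = 710
  C–H: 8 × 397 = 3176
  Σ(formed) = 3886 kJ
ΔH = Σ(broken) − Σ(formed) = 3687 − 3886 = −199 kJ

ΔH ≈ −199 kJ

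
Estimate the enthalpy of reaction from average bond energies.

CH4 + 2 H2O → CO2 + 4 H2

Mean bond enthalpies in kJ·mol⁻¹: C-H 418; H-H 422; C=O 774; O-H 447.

Bonds broken (reactants):
  C-H: 4 × 418 = 1672
  O-H: 4 × 447 = 1788
  Σ(broken) = 3460 kJ
Bonds formed (products):
  C=O: 2 × 774 = 1548
  H-H: 4 × 422 = 1688
  Σ(formed) = 3236 kJ
ΔH = Σ(broken) − Σ(formed) = 3460 − 3236 = +224 kJ

ΔH ≈ +224 kJ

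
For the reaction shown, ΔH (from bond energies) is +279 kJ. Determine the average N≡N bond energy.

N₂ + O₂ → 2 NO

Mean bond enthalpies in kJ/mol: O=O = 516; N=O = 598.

Let D be the N≡N bond energy.
Σ(broken) = 1×D + 1×516 = 516 + D
Σ(formed) = 2×598 = 1196
ΔH = Σ(broken) − Σ(formed) = (516 + D) − (1196) = −680 + D
Setting this equal to +279 kJ gives D = 959 kJ/mol.

D(N≡N) ≈ 959 kJ/mol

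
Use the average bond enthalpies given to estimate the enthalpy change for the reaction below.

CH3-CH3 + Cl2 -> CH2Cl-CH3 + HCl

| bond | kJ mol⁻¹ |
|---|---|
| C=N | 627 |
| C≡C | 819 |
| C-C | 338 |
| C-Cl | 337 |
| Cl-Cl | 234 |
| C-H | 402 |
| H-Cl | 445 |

ΔH ≈ −146 kJ

Bonds broken (reactants):
  C-C: 1 × 338 = 338
  C-H: 6 × 402 = 2412
  Cl-Cl: 1 × 234 = 234
  Σ(broken) = 2984 kJ
Bonds formed (products):
  C-C: 1 × 338 = 338
  C-Cl: 1 × 337 = 337
  C-H: 5 × 402 = 2010
  H-Cl: 1 × 445 = 445
  Σ(formed) = 3130 kJ
ΔH = Σ(broken) − Σ(formed) = 2984 − 3130 = −146 kJ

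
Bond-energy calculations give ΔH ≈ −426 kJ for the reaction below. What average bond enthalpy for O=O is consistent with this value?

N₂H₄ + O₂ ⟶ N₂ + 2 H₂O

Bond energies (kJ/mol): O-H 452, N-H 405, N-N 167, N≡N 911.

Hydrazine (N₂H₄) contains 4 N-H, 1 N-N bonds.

Let D be the O=O bond energy.
Σ(broken) = 4×405 + 1×167 + 1×D = 1787 + D
Σ(formed) = 1×911 + 4×452 = 2719
ΔH = Σ(broken) − Σ(formed) = (1787 + D) − (2719) = −932 + D
Setting this equal to −426 kJ gives D = 506 kJ/mol.

D(O=O) ≈ 506 kJ/mol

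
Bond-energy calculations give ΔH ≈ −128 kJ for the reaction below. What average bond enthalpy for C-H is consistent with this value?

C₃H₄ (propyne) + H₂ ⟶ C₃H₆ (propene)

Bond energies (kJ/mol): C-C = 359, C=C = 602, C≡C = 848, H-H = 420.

D(C-H) ≈ 397 kJ/mol

Let D be the C-H bond energy.
Σ(broken) = 1×848 + 1×359 + 4×D + 1×420 = 1627 + 4D
Σ(formed) = 1×359 + 6×D + 1×602 = 961 + 6D
ΔH = Σ(broken) − Σ(formed) = (1627 + 4D) − (961 + 6D) = +666 − 2D
Setting this equal to −128 kJ gives 2D = 794, so D = 397 kJ/mol.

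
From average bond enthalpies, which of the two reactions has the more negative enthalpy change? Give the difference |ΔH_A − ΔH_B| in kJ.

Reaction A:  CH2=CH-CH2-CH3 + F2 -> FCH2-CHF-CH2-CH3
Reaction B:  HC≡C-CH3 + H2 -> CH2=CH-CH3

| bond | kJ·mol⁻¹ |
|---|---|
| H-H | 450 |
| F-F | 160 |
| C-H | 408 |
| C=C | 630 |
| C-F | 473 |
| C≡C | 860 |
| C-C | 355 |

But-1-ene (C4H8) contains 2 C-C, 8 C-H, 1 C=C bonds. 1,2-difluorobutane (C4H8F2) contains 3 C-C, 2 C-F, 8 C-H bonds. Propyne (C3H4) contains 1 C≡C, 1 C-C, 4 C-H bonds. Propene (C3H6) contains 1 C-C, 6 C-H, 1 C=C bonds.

Reaction A, by 375 kJ

Reaction A:
  Bonds broken (reactants):
    C-C: 2 × 355 = 710
    C-H: 8 × 408 = 3264
    C=C: 1 × 630 = 630
    F-F: 1 × 160 = 160
    Σ(broken) = 4764 kJ
  Bonds formed (products):
    C-C: 3 × 355 = 1065
    C-F: 2 × 473 = 946
    C-H: 8 × 408 = 3264
    Σ(formed) = 5275 kJ
  ΔH_A = 4764 − 5275 = −511 kJ
Reaction B:
  Bonds broken (reactants):
    C≡C: 1 × 860 = 860
    C-C: 1 × 355 = 355
    C-H: 4 × 408 = 1632
    H-H: 1 × 450 = 450
    Σ(broken) = 3297 kJ
  Bonds formed (products):
    C-C: 1 × 355 = 355
    C-H: 6 × 408 = 2448
    C=C: 1 × 630 = 630
    Σ(formed) = 3433 kJ
  ΔH_B = 3297 − 3433 = −136 kJ
ΔH_A − ΔH_B = −375 kJ, so reaction A has the more negative ΔH; |ΔH_A − ΔH_B| = 375 kJ.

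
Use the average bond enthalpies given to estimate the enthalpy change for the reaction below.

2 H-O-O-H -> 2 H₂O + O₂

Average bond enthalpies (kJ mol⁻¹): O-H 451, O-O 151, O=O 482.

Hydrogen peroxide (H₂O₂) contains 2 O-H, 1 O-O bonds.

ΔH ≈ −180 kJ

Bonds broken (reactants):
  O-H: 4 × 451 = 1804
  O-O: 2 × 151 = 302
  Σ(broken) = 2106 kJ
Bonds formed (products):
  O-H: 4 × 451 = 1804
  O=O: 1 × 482 = 482
  Σ(formed) = 2286 kJ
ΔH = Σ(broken) − Σ(formed) = 2106 − 2286 = −180 kJ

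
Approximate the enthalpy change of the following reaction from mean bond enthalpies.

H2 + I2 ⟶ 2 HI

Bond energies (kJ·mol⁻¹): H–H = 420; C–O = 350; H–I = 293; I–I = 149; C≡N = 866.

Bonds broken (reactants):
  H–H: 1 × 420 = 420
  I–I: 1 × 149 = 149
  Σ(broken) = 569 kJ
Bonds formed (products):
  H–I: 2 × 293 = 586
  Σ(formed) = 586 kJ
ΔH = Σ(broken) − Σ(formed) = 569 − 586 = −17 kJ

ΔH ≈ −17 kJ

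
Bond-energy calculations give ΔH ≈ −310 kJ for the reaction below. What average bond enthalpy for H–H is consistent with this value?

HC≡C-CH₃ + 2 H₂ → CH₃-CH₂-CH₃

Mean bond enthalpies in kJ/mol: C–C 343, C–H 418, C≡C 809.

Let D be the H–H bond energy.
Σ(broken) = 1×809 + 1×343 + 4×418 + 2×D = 2824 + 2D
Σ(formed) = 2×343 + 8×418 = 4030
ΔH = Σ(broken) − Σ(formed) = (2824 + 2D) − (4030) = −1206 + 2D
Setting this equal to −310 kJ gives 2D = 896, so D = 448 kJ/mol.

D(H–H) ≈ 448 kJ/mol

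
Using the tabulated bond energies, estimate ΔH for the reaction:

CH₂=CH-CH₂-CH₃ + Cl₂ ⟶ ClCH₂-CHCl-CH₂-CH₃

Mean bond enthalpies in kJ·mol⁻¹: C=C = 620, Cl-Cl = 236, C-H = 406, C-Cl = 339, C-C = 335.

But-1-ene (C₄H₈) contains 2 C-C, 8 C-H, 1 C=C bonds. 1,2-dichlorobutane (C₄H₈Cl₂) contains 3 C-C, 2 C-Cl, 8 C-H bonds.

Bonds broken (reactants):
  C-C: 2 × 335 = 670
  C-H: 8 × 406 = 3248
  C=C: 1 × 620 = 620
  Cl-Cl: 1 × 236 = 236
  Σ(broken) = 4774 kJ
Bonds formed (products):
  C-C: 3 × 335 = 1005
  C-Cl: 2 × 339 = 678
  C-H: 8 × 406 = 3248
  Σ(formed) = 4931 kJ
ΔH = Σ(broken) − Σ(formed) = 4774 − 4931 = −157 kJ

ΔH ≈ −157 kJ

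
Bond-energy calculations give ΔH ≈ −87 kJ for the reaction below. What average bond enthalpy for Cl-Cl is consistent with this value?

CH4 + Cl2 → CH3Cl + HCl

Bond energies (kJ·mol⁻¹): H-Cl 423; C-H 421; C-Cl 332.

D(Cl-Cl) ≈ 247 kJ/mol

Let D be the Cl-Cl bond energy.
Σ(broken) = 4×421 + 1×D = 1684 + D
Σ(formed) = 1×332 + 3×421 + 1×423 = 2018
ΔH = Σ(broken) − Σ(formed) = (1684 + D) − (2018) = −334 + D
Setting this equal to −87 kJ gives D = 247 kJ/mol.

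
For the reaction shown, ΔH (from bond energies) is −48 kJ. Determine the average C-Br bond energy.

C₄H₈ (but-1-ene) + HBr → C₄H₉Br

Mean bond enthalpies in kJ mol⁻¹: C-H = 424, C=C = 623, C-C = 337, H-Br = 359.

Let D be the C-Br bond energy.
Σ(broken) = 2×337 + 8×424 + 1×623 + 1×359 = 5048
Σ(formed) = 1×D + 3×337 + 9×424 = 4827 + D
ΔH = Σ(broken) − Σ(formed) = (5048) − (4827 + D) = +221 − D
Setting this equal to −48 kJ gives D = 269 kJ/mol.

D(C-Br) ≈ 269 kJ/mol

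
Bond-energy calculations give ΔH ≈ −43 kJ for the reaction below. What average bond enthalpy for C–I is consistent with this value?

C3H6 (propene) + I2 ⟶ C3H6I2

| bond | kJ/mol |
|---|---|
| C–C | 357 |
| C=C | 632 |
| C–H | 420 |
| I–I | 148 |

Let D be the C–I bond energy.
Σ(broken) = 1×357 + 6×420 + 1×632 + 1×148 = 3657
Σ(formed) = 2×357 + 6×420 + 2×D = 3234 + 2D
ΔH = Σ(broken) − Σ(formed) = (3657) − (3234 + 2D) = +423 − 2D
Setting this equal to −43 kJ gives 2D = 466, so D = 233 kJ/mol.

D(C–I) ≈ 233 kJ/mol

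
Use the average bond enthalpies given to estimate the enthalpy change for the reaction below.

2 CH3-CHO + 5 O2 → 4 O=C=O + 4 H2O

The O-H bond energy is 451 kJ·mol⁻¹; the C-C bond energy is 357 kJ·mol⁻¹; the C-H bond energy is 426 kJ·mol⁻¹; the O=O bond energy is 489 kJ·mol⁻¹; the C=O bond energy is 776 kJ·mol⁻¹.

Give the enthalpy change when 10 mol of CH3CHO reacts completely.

Bonds broken (reactants):
  C-C: 2 × 357 = 714
  C-H: 8 × 426 = 3408
  C=O: 2 × 776 = 1552
  O=O: 5 × 489 = 2445
  Σ(broken) = 8119 kJ
Bonds formed (products):
  C=O: 8 × 776 = 6208
  O-H: 8 × 451 = 3608
  Σ(formed) = 9816 kJ
ΔH = Σ(broken) − Σ(formed) = 8119 − 9816 = −1697 kJ
For 5× the reaction as written: 5 × (−1697) = −8485 kJ

ΔH = −8485 kJ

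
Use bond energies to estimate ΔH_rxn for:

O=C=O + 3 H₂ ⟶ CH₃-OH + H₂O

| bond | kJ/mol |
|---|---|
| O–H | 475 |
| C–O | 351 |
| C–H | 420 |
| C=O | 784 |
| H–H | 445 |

Bonds broken (reactants):
  C=O: 2 × 784 = 1568
  H–H: 3 × 445 = 1335
  Σ(broken) = 2903 kJ
Bonds formed (products):
  C–H: 3 × 420 = 1260
  C–O: 1 × 351 = 351
  O–H: 3 × 475 = 1425
  Σ(formed) = 3036 kJ
ΔH = Σ(broken) − Σ(formed) = 2903 − 3036 = −133 kJ

ΔH ≈ −133 kJ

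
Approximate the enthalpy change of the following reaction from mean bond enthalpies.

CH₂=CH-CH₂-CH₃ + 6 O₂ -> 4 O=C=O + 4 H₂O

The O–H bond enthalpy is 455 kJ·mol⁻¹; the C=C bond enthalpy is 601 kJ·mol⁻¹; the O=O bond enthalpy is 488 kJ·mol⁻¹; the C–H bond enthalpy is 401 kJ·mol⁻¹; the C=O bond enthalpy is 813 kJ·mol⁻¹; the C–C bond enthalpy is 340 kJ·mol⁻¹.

ΔH ≈ −2727 kJ

Bonds broken (reactants):
  C–C: 2 × 340 = 680
  C–H: 8 × 401 = 3208
  C=C: 1 × 601 = 601
  O=O: 6 × 488 = 2928
  Σ(broken) = 7417 kJ
Bonds formed (products):
  C=O: 8 × 813 = 6504
  O–H: 8 × 455 = 3640
  Σ(formed) = 10144 kJ
ΔH = Σ(broken) − Σ(formed) = 7417 − 10144 = −2727 kJ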